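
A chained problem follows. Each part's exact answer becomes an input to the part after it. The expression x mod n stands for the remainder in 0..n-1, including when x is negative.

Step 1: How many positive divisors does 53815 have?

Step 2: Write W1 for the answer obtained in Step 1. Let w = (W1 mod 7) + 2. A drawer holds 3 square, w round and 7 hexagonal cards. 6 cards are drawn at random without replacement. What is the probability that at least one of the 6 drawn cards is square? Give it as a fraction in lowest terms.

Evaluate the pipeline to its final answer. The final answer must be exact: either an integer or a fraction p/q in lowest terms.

251/286

Step 1: 53815 = 5 * 47 * 229; number of divisors = (1+1) * (1+1) * (1+1) = 8; answer 8
Step 2: W1 = 8; w = 3; total draws C(13,6) = 1716; complement C(10,6) = 210; favorable 1716 - 210 = 1506; P = 251/286; answer 251/286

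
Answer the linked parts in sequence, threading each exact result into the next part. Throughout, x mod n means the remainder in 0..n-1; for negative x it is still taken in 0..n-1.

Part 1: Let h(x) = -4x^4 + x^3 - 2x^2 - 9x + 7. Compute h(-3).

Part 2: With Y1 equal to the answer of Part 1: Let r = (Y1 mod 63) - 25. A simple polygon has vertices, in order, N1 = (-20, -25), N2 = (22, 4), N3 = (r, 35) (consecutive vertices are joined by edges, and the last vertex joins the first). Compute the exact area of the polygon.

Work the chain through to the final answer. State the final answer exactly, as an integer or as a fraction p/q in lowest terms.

Part 1: -4*(-3)^4 + 1*(-3)^3 - 2*(-3)^2 - 9*(-3)^1 + 7 = (-324) + (-27) + (-18) + (27) + (7) = -335; answer -335
Part 2: Y1 = -335; r = 18; cross terms: (-20*4 - 22*-25)=470, (22*35 - 18*4)=698, (18*-25 - -20*35)=250; twice the area = |1418| = 1418; area = 709; answer 709

709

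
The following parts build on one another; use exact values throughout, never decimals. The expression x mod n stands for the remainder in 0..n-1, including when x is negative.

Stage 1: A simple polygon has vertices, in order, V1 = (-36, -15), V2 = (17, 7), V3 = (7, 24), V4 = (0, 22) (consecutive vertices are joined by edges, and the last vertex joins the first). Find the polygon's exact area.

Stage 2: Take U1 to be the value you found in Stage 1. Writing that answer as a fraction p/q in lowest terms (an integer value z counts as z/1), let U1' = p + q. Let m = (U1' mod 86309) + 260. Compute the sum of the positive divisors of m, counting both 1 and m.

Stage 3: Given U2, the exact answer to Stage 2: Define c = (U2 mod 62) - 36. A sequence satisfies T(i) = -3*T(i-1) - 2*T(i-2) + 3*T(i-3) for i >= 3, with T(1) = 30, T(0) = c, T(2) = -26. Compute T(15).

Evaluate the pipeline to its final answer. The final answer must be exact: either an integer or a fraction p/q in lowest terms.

Stage 1: cross terms: (-36*7 - 17*-15)=3, (17*24 - 7*7)=359, (7*22 - 0*24)=154, (0*-15 - -36*22)=792; twice the area = |1308| = 1308; area = 654; answer 654
Stage 2: U1 = 654; threaded value p + q = 655; m = 915; 915 = 3 * 5 * 61; sigma = (1 + 3) * (1 + 5) * (1 + 61) = 4 * 6 * 62 = 1488; answer 1488
Stage 3: U2 = 1488; c = -36; T(3) = -3*(-26) - 2*(30) + 3*(-36) = -90; iterating: T(3)=-90, T(4)=412, T(5)=-1134, T(6)=2308, T(7)=-3420, T(8)=2242, T(9)=7038, T(10)=-35858, T(11)=100224, T(12)=-207842, T(13)=315504, T(14)=-230156, T(15)=-564066; answer -564066

-564066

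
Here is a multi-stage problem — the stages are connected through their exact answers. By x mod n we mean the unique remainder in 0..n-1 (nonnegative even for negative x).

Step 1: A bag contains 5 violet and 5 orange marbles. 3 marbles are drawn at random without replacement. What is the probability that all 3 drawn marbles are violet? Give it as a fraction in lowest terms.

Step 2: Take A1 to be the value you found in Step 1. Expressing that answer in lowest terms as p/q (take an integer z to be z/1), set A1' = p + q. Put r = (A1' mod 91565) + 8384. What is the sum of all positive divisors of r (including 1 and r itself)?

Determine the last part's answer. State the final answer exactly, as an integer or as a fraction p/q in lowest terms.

Step 1: total draws C(10,3) = 120; favorable C(5,3) = 10; P = 1/12; answer 1/12
Step 2: A1 = 1/12; threaded value p + q = 13; r = 8397; 8397 = 3^3 * 311; sigma = (1 + 3 + 9 + 27) * (1 + 311) = 40 * 312 = 12480; answer 12480

12480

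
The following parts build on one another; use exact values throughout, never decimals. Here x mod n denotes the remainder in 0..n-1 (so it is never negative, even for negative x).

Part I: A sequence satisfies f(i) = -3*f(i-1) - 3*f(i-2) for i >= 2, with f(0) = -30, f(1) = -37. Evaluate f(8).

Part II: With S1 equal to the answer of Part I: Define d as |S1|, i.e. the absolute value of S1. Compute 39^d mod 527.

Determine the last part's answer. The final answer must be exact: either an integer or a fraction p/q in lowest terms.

312

Part I: f(2) = -3*(-37) - 3*(-30) = 201; iterating: f(2)=201, f(3)=-492, f(4)=873, f(5)=-1143, f(6)=810, f(7)=999, f(8)=-5427; answer -5427
Part II: S1 = -5427; d = 5427; squarings mod 527: 39^1=39, 39^2=467, 39^4=438, 39^8=16, 39^16=256, 39^32=188, 39^64=35, 39^128=171, 39^256=256, 39^512=188, 39^1024=35, 39^2048=171, 39^4096=256; 39^5427 = 39^1 * 39^2 * 39^16 * 39^32 * 39^256 * 39^1024 * 39^4096 = 312 (mod 527); answer 312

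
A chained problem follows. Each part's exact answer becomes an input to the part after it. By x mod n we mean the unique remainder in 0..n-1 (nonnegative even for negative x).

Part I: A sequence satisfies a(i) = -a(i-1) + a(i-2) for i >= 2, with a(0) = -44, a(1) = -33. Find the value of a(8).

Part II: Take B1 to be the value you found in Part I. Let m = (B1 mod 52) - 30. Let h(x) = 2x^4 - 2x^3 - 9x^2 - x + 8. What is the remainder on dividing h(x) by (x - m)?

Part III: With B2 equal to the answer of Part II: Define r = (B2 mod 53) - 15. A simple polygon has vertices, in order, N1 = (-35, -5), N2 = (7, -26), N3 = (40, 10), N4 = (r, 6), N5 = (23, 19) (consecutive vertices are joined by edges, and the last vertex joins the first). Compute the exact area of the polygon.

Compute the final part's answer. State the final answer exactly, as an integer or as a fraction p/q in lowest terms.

Part I: a(2) = -1*(-33) + 1*(-44) = -11; iterating: a(2)=-11, a(3)=-22, a(4)=11, a(5)=-33, a(6)=44, a(7)=-77, a(8)=121; answer 121
Part II: B1 = 121; m = -13; remainder = value at the root: 2*(-13)^4 - 2*(-13)^3 - 9*(-13)^2 - 1*(-13)^1 + 8 = (57122) + (4394) + (-1521) + (13) + (8) = 60016; answer 60016
Part III: B2 = 60016; r = 5; cross terms: (-35*-26 - 7*-5)=945, (7*10 - 40*-26)=1110, (40*6 - 5*10)=190, (5*19 - 23*6)=-43, (23*-5 - -35*19)=550; twice the area = |2752| = 2752; area = 1376; answer 1376

1376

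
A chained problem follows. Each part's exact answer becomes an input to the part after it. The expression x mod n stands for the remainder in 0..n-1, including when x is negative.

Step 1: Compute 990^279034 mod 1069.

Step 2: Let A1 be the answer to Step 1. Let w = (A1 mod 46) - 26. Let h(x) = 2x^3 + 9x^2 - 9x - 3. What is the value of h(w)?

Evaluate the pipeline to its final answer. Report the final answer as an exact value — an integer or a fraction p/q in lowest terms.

12271

Step 1: squarings mod 1069: 990^1=990, 990^2=896, 990^4=1066, 990^8=9, 990^16=81, 990^32=147, 990^64=229, 990^128=60, 990^256=393, 990^512=513, 990^1024=195, 990^2048=610, 990^4096=88, 990^8192=261, 990^16384=774, 990^32768=436, 990^65536=883, 990^131072=388, 990^262144=884; 990^279034 = 990^2 * 990^8 * 990^16 * 990^32 * 990^64 * 990^128 * 990^256 * 990^16384 * 990^262144 = 457 (mod 1069); answer 457
Step 2: A1 = 457; w = 17; 2*(17)^3 + 9*(17)^2 - 9*(17)^1 - 3 = (9826) + (2601) + (-153) + (-3) = 12271; answer 12271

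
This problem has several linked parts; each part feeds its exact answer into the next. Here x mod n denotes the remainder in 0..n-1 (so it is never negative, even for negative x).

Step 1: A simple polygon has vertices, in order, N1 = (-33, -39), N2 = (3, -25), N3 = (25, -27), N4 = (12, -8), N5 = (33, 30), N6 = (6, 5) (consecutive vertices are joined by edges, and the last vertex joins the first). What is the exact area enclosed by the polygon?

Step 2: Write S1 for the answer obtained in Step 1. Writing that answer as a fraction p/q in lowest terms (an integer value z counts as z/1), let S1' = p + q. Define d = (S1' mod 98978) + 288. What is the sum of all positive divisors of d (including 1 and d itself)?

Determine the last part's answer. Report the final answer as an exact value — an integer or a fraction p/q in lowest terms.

2688

Step 1: cross terms: (-33*-25 - 3*-39)=942, (3*-27 - 25*-25)=544, (25*-8 - 12*-27)=124, (12*30 - 33*-8)=624, (33*5 - 6*30)=-15, (6*-39 - -33*5)=-69; twice the area = |2150| = 2150; area = 1075; answer 1075
Step 2: S1 = 1075; threaded value p + q = 1076; d = 1364; 1364 = 2^2 * 11 * 31; sigma = (1 + 2 + 4) * (1 + 11) * (1 + 31) = 7 * 12 * 32 = 2688; answer 2688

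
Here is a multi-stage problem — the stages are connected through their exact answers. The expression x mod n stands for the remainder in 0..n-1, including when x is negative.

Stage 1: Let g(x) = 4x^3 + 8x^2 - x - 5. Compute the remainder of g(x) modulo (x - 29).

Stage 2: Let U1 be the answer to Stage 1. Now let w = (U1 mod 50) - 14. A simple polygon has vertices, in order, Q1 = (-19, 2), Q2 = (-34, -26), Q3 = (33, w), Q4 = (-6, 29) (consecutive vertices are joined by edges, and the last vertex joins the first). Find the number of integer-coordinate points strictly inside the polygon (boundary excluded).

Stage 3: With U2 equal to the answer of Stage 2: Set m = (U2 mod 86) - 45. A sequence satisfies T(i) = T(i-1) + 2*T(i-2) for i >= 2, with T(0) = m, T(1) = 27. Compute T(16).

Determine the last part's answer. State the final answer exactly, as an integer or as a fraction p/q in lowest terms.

21819

Stage 1: remainder = value at the root: 4*(29)^3 + 8*(29)^2 - 1*(29)^1 - 5 = (97556) + (6728) + (-29) + (-5) = 104250; answer 104250
Stage 2: U1 = 104250; w = -14; cross terms: (-19*-26 - -34*2)=562, (-34*-14 - 33*-26)=1334, (33*29 - -6*-14)=873, (-6*2 - -19*29)=539; twice the area = |3308| = 3308; area = 1654; boundary points = 1 + 1 + 1 + 1 = 4; strictly interior points = area - boundary/2 + 1 = 1653; answer 1653
Stage 3: U2 = 1653; m = -26; T(2) = 1*(27) + 2*(-26) = -25; iterating: T(2)=-25, T(3)=29, T(4)=-21, T(5)=37, T(6)=-5, T(7)=69, T(8)=59, T(9)=197, T(10)=315, T(11)=709, T(12)=1339, T(13)=2757, T(14)=5435, T(15)=10949, T(16)=21819; answer 21819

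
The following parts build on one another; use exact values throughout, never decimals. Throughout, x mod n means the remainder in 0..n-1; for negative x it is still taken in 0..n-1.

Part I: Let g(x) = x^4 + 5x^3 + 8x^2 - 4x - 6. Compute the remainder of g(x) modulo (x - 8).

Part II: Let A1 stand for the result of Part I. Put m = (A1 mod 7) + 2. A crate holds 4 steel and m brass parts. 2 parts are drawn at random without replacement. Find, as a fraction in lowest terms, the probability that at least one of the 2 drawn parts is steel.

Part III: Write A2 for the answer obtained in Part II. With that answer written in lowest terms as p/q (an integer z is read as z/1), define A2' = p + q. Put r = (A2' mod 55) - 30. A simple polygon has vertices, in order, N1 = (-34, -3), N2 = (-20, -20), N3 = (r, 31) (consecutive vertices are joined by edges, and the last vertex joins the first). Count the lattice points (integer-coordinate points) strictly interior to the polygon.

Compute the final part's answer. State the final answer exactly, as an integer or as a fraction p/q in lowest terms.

Part I: remainder = value at the root: 1*(8)^4 + 5*(8)^3 + 8*(8)^2 - 4*(8)^1 - 6 = (4096) + (2560) + (512) + (-32) + (-6) = 7130; answer 7130
Part II: A1 = 7130; m = 6; total draws C(10,2) = 45; complement C(6,2) = 15; favorable 45 - 15 = 30; P = 2/3; answer 2/3
Part III: A2 = 2/3; threaded value p + q = 5; r = -25; cross terms: (-34*-20 - -20*-3)=620, (-20*31 - -25*-20)=-1120, (-25*-3 - -34*31)=1129; twice the area = |629| = 629; area = 629/2; boundary points = 1 + 1 + 1 = 3; strictly interior points = area - boundary/2 + 1 = 314; answer 314

314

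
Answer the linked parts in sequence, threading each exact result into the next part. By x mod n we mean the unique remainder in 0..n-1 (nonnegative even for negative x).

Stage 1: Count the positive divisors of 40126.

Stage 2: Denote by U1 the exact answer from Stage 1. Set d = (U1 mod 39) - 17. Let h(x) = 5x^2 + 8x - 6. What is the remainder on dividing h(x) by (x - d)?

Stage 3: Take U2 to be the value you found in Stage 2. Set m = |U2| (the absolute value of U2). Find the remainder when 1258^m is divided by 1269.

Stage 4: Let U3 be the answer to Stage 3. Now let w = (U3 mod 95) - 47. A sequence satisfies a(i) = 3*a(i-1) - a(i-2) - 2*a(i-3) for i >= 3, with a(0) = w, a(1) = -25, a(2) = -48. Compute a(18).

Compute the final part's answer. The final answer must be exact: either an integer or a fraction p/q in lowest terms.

-10252611

Stage 1: 40126 = 2 * 20063; number of divisors = (1+1) * (1+1) = 4; answer 4
Stage 2: U1 = 4; d = -13; remainder = value at the root: 5*(-13)^2 + 8*(-13)^1 - 6 = (845) + (-104) + (-6) = 735; answer 735
Stage 3: U2 = 735; m = 735; squarings mod 1269: 1258^1=1258, 1258^2=121, 1258^4=682, 1258^8=670, 1258^16=943, 1258^32=949, 1258^64=880, 1258^128=310, 1258^256=925, 1258^512=319; 1258^735 = 1258^1 * 1258^2 * 1258^4 * 1258^8 * 1258^16 * 1258^64 * 1258^128 * 1258^512 = 64 (mod 1269); answer 64
Stage 4: U3 = 64; w = 17; a(3) = 3*(-48) - 1*(-25) - 2*(17) = -153; iterating: a(3)=-153, a(4)=-361, a(5)=-834, a(6)=-1835, a(7)=-3949, a(8)=-8344, a(9)=-17413, a(10)=-35997, a(11)=-73890, a(12)=-150847, a(13)=-306657, a(14)=-621344, a(15)=-1255681, a(16)=-2532385, a(17)=-5098786, a(18)=-10252611; answer -10252611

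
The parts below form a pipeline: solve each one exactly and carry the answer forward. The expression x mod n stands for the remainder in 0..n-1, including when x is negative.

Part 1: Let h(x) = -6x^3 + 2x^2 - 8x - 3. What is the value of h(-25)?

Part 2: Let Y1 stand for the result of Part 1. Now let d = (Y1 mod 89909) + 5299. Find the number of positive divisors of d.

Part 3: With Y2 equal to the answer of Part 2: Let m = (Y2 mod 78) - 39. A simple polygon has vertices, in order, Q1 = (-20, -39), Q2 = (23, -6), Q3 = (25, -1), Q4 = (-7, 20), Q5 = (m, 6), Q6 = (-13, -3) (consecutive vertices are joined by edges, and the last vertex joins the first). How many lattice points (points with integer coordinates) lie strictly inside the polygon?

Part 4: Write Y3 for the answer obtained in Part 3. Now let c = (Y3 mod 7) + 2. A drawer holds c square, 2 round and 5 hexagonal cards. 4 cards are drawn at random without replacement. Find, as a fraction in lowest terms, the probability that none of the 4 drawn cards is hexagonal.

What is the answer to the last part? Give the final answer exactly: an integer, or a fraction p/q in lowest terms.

18/143

Part 1: -6*(-25)^3 + 2*(-25)^2 - 8*(-25)^1 - 3 = (93750) + (1250) + (200) + (-3) = 95197; answer 95197
Part 2: Y1 = 95197; d = 10587; 10587 = 3 * 3529; number of divisors = (1+1) * (1+1) = 4; answer 4
Part 3: Y2 = 4; m = -35; cross terms: (-20*-6 - 23*-39)=1017, (23*-1 - 25*-6)=127, (25*20 - -7*-1)=493, (-7*6 - -35*20)=658, (-35*-3 - -13*6)=183, (-13*-39 - -20*-3)=447; twice the area = |2925| = 2925; area = 2925/2; boundary points = 1 + 1 + 1 + 14 + 1 + 1 = 19; strictly interior points = area - boundary/2 + 1 = 1454; answer 1454
Part 4: Y3 = 1454; c = 7; total draws C(14,4) = 1001; favorable C(9,4) = 126; P = 18/143; answer 18/143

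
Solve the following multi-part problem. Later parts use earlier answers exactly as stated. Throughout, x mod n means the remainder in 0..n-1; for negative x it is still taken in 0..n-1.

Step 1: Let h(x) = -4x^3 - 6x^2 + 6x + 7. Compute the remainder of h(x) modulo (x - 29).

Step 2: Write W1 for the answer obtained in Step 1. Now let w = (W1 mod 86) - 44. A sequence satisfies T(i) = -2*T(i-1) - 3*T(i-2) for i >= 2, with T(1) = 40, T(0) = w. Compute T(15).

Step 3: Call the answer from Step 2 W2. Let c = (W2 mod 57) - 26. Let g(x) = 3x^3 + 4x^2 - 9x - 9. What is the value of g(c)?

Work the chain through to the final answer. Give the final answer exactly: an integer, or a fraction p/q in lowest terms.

-29819

Step 1: remainder = value at the root: -4*(29)^3 - 6*(29)^2 + 6*(29)^1 + 7 = (-97556) + (-5046) + (174) + (7) = -102421; answer -102421
Step 2: W1 = -102421; w = -39; T(2) = -2*(40) - 3*(-39) = 37; iterating: T(2)=37, T(3)=-194, T(4)=277, T(5)=28, T(6)=-887, T(7)=1690, T(8)=-719, T(9)=-3632, T(10)=9421, T(11)=-7946, T(12)=-12371, T(13)=48580, T(14)=-60047, T(15)=-25646; answer -25646
Step 3: W2 = -25646; c = -22; 3*(-22)^3 + 4*(-22)^2 - 9*(-22)^1 - 9 = (-31944) + (1936) + (198) + (-9) = -29819; answer -29819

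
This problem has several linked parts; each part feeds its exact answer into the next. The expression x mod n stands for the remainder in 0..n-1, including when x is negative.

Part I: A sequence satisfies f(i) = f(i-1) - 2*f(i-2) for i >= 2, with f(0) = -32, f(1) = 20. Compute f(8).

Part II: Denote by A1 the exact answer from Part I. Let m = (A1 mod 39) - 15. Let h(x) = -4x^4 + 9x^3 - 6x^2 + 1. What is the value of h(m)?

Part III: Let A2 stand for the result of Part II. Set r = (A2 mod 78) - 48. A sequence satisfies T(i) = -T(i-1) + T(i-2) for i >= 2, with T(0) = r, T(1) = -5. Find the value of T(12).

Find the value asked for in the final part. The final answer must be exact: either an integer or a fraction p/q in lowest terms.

-1683

Part I: f(2) = 1*(20) - 2*(-32) = 84; iterating: f(2)=84, f(3)=44, f(4)=-124, f(5)=-212, f(6)=36, f(7)=460, f(8)=388; answer 388
Part II: A1 = 388; m = 22; -4*(22)^4 + 9*(22)^3 - 6*(22)^2 + 1 = (-937024) + (95832) + (-2904) + (1) = -844095; answer -844095
Part III: A2 = -844095; r = -27; T(2) = -1*(-5) + 1*(-27) = -22; iterating: T(2)=-22, T(3)=17, T(4)=-39, T(5)=56, T(6)=-95, T(7)=151, T(8)=-246, T(9)=397, T(10)=-643, T(11)=1040, T(12)=-1683; answer -1683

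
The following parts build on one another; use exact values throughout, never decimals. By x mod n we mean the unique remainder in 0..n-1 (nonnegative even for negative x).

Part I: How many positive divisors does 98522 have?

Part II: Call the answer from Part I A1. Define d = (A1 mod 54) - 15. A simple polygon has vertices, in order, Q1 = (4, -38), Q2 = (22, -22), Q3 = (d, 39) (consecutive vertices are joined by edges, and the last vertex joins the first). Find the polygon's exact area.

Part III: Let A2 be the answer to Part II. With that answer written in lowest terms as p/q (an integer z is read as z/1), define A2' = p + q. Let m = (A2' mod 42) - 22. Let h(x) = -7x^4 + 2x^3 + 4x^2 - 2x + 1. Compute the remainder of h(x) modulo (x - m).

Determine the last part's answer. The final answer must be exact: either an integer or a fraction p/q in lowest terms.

-9347

Part I: 98522 = 2 * 49261; number of divisors = (1+1) * (1+1) = 4; answer 4
Part II: A1 = 4; d = -11; cross terms: (4*-22 - 22*-38)=748, (22*39 - -11*-22)=616, (-11*-38 - 4*39)=262; twice the area = |1626| = 1626; area = 813; answer 813
Part III: A2 = 813; threaded value p + q = 814; m = -6; remainder = value at the root: -7*(-6)^4 + 2*(-6)^3 + 4*(-6)^2 - 2*(-6)^1 + 1 = (-9072) + (-432) + (144) + (12) + (1) = -9347; answer -9347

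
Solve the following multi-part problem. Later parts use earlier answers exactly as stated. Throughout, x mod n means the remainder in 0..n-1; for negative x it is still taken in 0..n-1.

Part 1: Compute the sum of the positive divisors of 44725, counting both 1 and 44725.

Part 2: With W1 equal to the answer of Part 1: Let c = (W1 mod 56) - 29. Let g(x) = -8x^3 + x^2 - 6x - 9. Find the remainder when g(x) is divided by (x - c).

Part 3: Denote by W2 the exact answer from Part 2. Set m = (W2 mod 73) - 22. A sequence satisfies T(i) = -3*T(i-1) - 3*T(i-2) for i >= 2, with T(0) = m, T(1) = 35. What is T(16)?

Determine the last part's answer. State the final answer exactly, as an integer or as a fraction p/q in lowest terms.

Part 1: 44725 = 5^2 * 1789; sigma = (1 + 5 + 25) * (1 + 1789) = 31 * 1790 = 55490; answer 55490
Part 2: W1 = 55490; c = 21; remainder = value at the root: -8*(21)^3 + 1*(21)^2 - 6*(21)^1 - 9 = (-74088) + (441) + (-126) + (-9) = -73782; answer -73782
Part 3: W2 = -73782; m = -1; T(2) = -3*(35) - 3*(-1) = -102; iterating: T(2)=-102, T(3)=201, T(4)=-297, T(5)=288, T(6)=27, T(7)=-945, T(8)=2754, T(9)=-5427, T(10)=8019, T(11)=-7776, T(12)=-729, T(13)=25515, T(14)=-74358, T(15)=146529, T(16)=-216513; answer -216513

-216513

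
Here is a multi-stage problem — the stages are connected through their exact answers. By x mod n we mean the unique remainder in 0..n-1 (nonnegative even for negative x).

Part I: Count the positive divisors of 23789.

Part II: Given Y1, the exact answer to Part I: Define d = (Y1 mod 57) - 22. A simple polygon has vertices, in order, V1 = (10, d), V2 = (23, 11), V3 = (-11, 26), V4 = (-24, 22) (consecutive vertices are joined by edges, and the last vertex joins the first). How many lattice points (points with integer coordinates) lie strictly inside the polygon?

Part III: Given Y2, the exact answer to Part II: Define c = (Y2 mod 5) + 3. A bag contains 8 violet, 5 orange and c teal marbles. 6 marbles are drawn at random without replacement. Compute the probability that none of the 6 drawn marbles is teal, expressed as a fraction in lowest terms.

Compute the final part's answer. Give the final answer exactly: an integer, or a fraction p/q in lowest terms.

143/3230

Part I: 23789 is prime, so its only divisors are 1 and 23789; count = 2; answer 2
Part II: Y1 = 2; d = -20; cross terms: (10*11 - 23*-20)=570, (23*26 - -11*11)=719, (-11*22 - -24*26)=382, (-24*-20 - 10*22)=260; twice the area = |1931| = 1931; area = 1931/2; boundary points = 1 + 1 + 1 + 2 = 5; strictly interior points = area - boundary/2 + 1 = 964; answer 964
Part III: Y2 = 964; c = 7; total draws C(20,6) = 38760; favorable C(13,6) = 1716; P = 143/3230; answer 143/3230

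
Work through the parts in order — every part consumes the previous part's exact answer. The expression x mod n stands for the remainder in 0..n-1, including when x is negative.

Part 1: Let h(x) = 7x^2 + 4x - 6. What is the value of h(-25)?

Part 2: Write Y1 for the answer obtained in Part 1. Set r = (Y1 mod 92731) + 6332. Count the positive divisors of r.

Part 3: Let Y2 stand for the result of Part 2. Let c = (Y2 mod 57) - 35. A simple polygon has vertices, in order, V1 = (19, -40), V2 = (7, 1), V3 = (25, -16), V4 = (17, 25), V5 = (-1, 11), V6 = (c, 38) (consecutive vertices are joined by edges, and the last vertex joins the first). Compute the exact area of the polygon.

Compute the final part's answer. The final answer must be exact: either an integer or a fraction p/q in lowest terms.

1097

Part 1: 7*(-25)^2 + 4*(-25)^1 - 6 = (4375) + (-100) + (-6) = 4269; answer 4269
Part 2: Y1 = 4269; r = 10601; 10601 is prime, so its only divisors are 1 and 10601; count = 2; answer 2
Part 3: Y2 = 2; c = -33; cross terms: (19*1 - 7*-40)=299, (7*-16 - 25*1)=-137, (25*25 - 17*-16)=897, (17*11 - -1*25)=212, (-1*38 - -33*11)=325, (-33*-40 - 19*38)=598; twice the area = |2194| = 2194; area = 1097; answer 1097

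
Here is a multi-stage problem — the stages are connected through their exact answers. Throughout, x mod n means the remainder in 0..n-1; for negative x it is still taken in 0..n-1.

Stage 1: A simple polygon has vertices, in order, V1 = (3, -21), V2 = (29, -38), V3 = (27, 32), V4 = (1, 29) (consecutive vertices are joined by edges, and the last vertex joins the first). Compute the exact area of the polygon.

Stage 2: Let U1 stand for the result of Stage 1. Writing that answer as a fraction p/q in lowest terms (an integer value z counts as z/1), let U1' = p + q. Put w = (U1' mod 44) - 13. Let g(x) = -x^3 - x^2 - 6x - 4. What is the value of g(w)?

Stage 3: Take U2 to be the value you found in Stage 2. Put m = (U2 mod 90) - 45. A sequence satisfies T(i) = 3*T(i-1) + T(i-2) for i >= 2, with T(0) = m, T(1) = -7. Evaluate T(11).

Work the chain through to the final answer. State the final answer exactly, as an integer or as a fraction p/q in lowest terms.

-1547248

Stage 1: cross terms: (3*-38 - 29*-21)=495, (29*32 - 27*-38)=1954, (27*29 - 1*32)=751, (1*-21 - 3*29)=-108; twice the area = |3092| = 3092; area = 1546; answer 1546
Stage 2: U1 = 1546; threaded value p + q = 1547; w = -6; -1*(-6)^3 - 1*(-6)^2 - 6*(-6)^1 - 4 = (216) + (-36) + (36) + (-4) = 212; answer 212
Stage 3: U2 = 212; m = -13; T(2) = 3*(-7) + 1*(-13) = -34; iterating: T(2)=-34, T(3)=-109, T(4)=-361, T(5)=-1192, T(6)=-3937, T(7)=-13003, T(8)=-42946, T(9)=-141841, T(10)=-468469, T(11)=-1547248; answer -1547248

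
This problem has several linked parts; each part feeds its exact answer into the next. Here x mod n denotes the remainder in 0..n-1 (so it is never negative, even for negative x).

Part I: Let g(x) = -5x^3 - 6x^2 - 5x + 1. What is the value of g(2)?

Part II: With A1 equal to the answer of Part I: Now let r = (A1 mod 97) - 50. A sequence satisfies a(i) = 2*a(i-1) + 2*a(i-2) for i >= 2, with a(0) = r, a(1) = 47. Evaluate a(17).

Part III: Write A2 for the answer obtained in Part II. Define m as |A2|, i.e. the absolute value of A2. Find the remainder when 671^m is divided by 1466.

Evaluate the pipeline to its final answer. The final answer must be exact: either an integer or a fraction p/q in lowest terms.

Part I: -5*(2)^3 - 6*(2)^2 - 5*(2)^1 + 1 = (-40) + (-24) + (-10) + (1) = -73; answer -73
Part II: A1 = -73; r = -26; a(2) = 2*(47) + 2*(-26) = 42; iterating: a(2)=42, a(3)=178, a(4)=440, a(5)=1236, a(6)=3352, a(7)=9176, a(8)=25056, a(9)=68464, a(10)=187040, a(11)=511008, a(12)=1396096, a(13)=3814208, a(14)=10420608, a(15)=28469632, a(16)=77780480, a(17)=212500224; answer 212500224
Part III: A2 = 212500224; m = 212500224; squarings mod 1466: 671^1=671, 671^2=179, 671^4=1255, 671^8=541, 671^16=947, 671^32=1083, 671^64=89, 671^128=591, 671^256=373, 671^512=1325, 671^1024=823, 671^2048=37, 671^4096=1369, 671^8192=613, 671^16384=473, 671^32768=897, 671^65536=1241, 671^131072=781, 671^262144=105, 671^524288=763, 671^1048576=167, 671^2097152=35, 671^4194304=1225, 671^8388608=907, 671^16777216=223, 671^33554432=1351, 671^67108864=31, 671^134217728=961; 671^212500224 = 671^256 * 671^512 * 671^1024 * 671^2048 * 671^4096 * 671^8192 * 671^16384 * 671^131072 * 671^524288 * 671^2097152 * 671^8388608 * 671^67108864 * 671^134217728 = 669 (mod 1466); answer 669

669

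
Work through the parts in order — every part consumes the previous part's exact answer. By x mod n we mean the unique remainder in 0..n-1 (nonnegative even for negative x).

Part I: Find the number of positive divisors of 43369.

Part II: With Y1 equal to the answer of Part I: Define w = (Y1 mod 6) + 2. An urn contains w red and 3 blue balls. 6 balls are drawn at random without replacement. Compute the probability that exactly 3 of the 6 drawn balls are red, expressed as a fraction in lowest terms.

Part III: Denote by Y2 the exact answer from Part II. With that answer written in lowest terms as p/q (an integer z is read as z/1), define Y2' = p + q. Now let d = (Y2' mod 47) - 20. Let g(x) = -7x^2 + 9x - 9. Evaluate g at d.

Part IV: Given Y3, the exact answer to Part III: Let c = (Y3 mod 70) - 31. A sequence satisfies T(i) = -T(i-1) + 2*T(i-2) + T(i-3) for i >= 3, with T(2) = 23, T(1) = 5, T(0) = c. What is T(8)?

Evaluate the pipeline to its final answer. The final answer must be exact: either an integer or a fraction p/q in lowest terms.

941

Part I: 43369 = 31 * 1399; number of divisors = (1+1) * (1+1) = 4; answer 4
Part II: Y1 = 4; w = 6; total draws C(9,6) = 84; favorable C(6,3)*C(3,3) = 20; P = 5/21; answer 5/21
Part III: Y2 = 5/21; threaded value p + q = 26; d = 6; -7*(6)^2 + 9*(6)^1 - 9 = (-252) + (54) + (-9) = -207; answer -207
Part IV: Y3 = -207; c = -28; T(3) = -1*(23) + 2*(5) + 1*(-28) = -41; iterating: T(3)=-41, T(4)=92, T(5)=-151, T(6)=294, T(7)=-504, T(8)=941; answer 941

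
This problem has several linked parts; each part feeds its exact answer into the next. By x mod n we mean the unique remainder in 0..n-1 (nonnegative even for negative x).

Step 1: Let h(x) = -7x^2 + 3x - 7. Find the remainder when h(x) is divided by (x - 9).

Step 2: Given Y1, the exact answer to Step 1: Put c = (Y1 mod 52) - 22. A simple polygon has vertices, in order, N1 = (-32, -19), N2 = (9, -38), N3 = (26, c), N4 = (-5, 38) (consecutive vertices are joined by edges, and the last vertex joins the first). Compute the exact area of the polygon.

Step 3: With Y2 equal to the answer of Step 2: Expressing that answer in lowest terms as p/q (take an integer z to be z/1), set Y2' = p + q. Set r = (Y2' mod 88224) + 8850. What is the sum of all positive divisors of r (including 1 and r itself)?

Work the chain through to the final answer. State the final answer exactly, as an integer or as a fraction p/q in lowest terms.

12240

Step 1: remainder = value at the root: -7*(9)^2 + 3*(9)^1 - 7 = (-567) + (27) + (-7) = -547; answer -547
Step 2: Y1 = -547; c = 3; cross terms: (-32*-38 - 9*-19)=1387, (9*3 - 26*-38)=1015, (26*38 - -5*3)=1003, (-5*-19 - -32*38)=1311; twice the area = |4716| = 4716; area = 2358; answer 2358
Step 3: Y2 = 2358; threaded value p + q = 2359; r = 11209; 11209 = 11 * 1019; sigma = (1 + 11) * (1 + 1019) = 12 * 1020 = 12240; answer 12240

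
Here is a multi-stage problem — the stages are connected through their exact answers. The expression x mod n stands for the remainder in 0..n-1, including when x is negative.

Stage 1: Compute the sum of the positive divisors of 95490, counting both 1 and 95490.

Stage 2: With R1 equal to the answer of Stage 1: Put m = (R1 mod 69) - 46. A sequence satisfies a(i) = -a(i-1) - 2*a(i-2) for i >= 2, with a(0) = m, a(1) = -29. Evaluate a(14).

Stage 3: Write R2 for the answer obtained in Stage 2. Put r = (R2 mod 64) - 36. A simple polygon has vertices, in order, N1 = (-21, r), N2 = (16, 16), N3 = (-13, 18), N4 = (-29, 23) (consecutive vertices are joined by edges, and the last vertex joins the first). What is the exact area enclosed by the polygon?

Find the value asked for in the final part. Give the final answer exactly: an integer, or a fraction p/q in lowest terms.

911/2

Stage 1: 95490 = 2 * 3^2 * 5 * 1061; sigma = (1 + 2) * (1 + 3 + 9) * (1 + 5) * (1 + 1061) = 3 * 13 * 6 * 1062 = 248508; answer 248508
Stage 2: R1 = 248508; m = -7; a(2) = -1*(-29) - 2*(-7) = 43; iterating: a(2)=43, a(3)=15, a(4)=-101, a(5)=71, a(6)=131, a(7)=-273, a(8)=11, a(9)=535, a(10)=-557, a(11)=-513, a(12)=1627, a(13)=-601, a(14)=-2653; answer -2653
Stage 3: R2 = -2653; r = -1; cross terms: (-21*16 - 16*-1)=-320, (16*18 - -13*16)=496, (-13*23 - -29*18)=223, (-29*-1 - -21*23)=512; twice the area = |911| = 911; area = 911/2; answer 911/2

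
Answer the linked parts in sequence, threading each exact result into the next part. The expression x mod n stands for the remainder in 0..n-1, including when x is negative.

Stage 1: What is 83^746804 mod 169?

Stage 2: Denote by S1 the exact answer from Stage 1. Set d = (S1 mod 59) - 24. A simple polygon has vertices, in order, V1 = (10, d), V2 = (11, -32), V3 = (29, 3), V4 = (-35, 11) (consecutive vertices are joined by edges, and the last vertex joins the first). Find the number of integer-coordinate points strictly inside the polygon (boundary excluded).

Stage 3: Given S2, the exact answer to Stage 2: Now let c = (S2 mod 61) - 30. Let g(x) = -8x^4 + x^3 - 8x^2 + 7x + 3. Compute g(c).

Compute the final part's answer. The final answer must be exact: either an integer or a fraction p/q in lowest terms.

-665445

Stage 1: squarings mod 169: 83^1=83, 83^2=129, 83^4=79, 83^8=157, 83^16=144, 83^32=118, 83^64=66, 83^128=131, 83^256=92, 83^512=14, 83^1024=27, 83^2048=53, 83^4096=105, 83^8192=40, 83^16384=79, 83^32768=157, 83^65536=144, 83^131072=118, 83^262144=66, 83^524288=131; 83^746804 = 83^4 * 83^16 * 83^32 * 83^256 * 83^1024 * 83^8192 * 83^16384 * 83^65536 * 83^131072 * 83^524288 = 118 (mod 169); answer 118
Stage 2: S1 = 118; d = -24; cross terms: (10*-32 - 11*-24)=-56, (11*3 - 29*-32)=961, (29*11 - -35*3)=424, (-35*-24 - 10*11)=730; twice the area = |2059| = 2059; area = 2059/2; boundary points = 1 + 1 + 8 + 5 = 15; strictly interior points = area - boundary/2 + 1 = 1023; answer 1023
Stage 3: S2 = 1023; c = 17; -8*(17)^4 + 1*(17)^3 - 8*(17)^2 + 7*(17)^1 + 3 = (-668168) + (4913) + (-2312) + (119) + (3) = -665445; answer -665445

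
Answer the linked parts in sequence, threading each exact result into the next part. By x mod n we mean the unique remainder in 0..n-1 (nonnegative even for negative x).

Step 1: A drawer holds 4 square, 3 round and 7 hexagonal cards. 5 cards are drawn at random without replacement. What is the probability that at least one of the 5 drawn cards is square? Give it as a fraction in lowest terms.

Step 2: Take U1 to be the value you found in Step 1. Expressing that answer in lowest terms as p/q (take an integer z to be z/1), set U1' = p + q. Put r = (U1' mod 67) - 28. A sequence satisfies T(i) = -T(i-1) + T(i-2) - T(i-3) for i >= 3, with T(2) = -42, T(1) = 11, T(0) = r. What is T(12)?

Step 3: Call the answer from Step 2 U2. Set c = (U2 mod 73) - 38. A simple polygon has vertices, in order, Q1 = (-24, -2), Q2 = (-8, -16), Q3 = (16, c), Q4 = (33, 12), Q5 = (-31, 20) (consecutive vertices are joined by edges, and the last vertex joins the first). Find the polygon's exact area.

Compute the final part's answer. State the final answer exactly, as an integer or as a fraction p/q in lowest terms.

Step 1: total draws C(14,5) = 2002; complement C(10,5) = 252; favorable 2002 - 252 = 1750; P = 125/143; answer 125/143
Step 2: U1 = 125/143; threaded value p + q = 268; r = -28; T(3) = -1*(-42) + 1*(11) - 1*(-28) = 81; iterating: T(3)=81, T(4)=-134, T(5)=257, T(6)=-472, T(7)=863, T(8)=-1592, T(9)=2927, T(10)=-5382, T(11)=9901, T(12)=-18210; answer -18210
Step 3: U2 = -18210; c = 2; cross terms: (-24*-16 - -8*-2)=368, (-8*2 - 16*-16)=240, (16*12 - 33*2)=126, (33*20 - -31*12)=1032, (-31*-2 - -24*20)=542; twice the area = |2308| = 2308; area = 1154; answer 1154

1154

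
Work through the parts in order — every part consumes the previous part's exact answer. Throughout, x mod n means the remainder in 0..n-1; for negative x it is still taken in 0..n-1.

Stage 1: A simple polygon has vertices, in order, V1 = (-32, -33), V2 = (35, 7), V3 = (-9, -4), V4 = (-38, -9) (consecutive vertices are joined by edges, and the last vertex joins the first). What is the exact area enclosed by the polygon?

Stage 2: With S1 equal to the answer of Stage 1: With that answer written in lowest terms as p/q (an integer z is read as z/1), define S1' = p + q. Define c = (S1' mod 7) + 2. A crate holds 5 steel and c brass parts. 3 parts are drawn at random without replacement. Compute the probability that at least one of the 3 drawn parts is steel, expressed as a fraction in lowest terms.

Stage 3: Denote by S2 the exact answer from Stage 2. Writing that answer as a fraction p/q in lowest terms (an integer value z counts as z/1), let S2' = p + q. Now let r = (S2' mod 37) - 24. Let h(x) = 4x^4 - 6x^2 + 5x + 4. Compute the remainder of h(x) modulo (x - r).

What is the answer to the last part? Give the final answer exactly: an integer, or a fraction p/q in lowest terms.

Stage 1: cross terms: (-32*7 - 35*-33)=931, (35*-4 - -9*7)=-77, (-9*-9 - -38*-4)=-71, (-38*-33 - -32*-9)=966; twice the area = |1749| = 1749; area = 1749/2; answer 1749/2
Stage 2: S1 = 1749/2; threaded value p + q = 1751; c = 3; total draws C(8,3) = 56; complement C(3,3) = 1; favorable 56 - 1 = 55; P = 55/56; answer 55/56
Stage 3: S2 = 55/56; threaded value p + q = 111; r = -24; remainder = value at the root: 4*(-24)^4 - 6*(-24)^2 + 5*(-24)^1 + 4 = (1327104) + (-3456) + (-120) + (4) = 1323532; answer 1323532

1323532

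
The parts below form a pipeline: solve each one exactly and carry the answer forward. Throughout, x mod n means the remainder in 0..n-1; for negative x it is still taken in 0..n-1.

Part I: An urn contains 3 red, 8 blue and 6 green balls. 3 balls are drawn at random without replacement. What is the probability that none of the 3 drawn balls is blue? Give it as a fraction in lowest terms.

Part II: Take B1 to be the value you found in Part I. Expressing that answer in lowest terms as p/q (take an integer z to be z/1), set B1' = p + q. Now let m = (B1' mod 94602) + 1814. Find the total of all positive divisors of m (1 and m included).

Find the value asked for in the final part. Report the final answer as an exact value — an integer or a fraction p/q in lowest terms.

Part I: total draws C(17,3) = 680; favorable C(9,3) = 84; P = 21/170; answer 21/170
Part II: B1 = 21/170; threaded value p + q = 191; m = 2005; 2005 = 5 * 401; sigma = (1 + 5) * (1 + 401) = 6 * 402 = 2412; answer 2412

2412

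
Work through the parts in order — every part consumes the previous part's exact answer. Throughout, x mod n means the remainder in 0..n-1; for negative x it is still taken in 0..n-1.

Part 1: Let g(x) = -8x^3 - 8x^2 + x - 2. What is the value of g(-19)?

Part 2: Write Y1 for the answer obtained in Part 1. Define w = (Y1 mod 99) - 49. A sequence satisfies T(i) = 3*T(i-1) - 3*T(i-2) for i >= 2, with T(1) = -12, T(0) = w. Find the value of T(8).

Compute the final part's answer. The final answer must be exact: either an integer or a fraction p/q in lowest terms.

4050

Part 1: -8*(-19)^3 - 8*(-19)^2 + 1*(-19)^1 - 2 = (54872) + (-2888) + (-19) + (-2) = 51963; answer 51963
Part 2: Y1 = 51963; w = 38; T(2) = 3*(-12) - 3*(38) = -150; iterating: T(2)=-150, T(3)=-414, T(4)=-792, T(5)=-1134, T(6)=-1026, T(7)=324, T(8)=4050; answer 4050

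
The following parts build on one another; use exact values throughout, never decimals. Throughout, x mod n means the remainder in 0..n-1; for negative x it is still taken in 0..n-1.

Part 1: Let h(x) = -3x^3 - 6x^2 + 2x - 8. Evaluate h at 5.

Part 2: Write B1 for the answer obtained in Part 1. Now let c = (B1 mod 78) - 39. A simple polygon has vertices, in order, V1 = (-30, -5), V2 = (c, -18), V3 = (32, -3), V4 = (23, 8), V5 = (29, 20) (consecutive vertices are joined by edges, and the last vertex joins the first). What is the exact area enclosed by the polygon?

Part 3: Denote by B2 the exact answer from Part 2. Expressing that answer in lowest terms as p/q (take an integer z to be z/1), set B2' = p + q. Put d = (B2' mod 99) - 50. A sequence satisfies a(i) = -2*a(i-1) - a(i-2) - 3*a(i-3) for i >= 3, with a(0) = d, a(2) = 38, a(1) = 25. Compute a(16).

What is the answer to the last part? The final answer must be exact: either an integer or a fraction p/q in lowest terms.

Part 1: -3*(5)^3 - 6*(5)^2 + 2*(5)^1 - 8 = (-375) + (-150) + (10) + (-8) = -523; answer -523
Part 2: B1 = -523; c = -16; cross terms: (-30*-18 - -16*-5)=460, (-16*-3 - 32*-18)=624, (32*8 - 23*-3)=325, (23*20 - 29*8)=228, (29*-5 - -30*20)=455; twice the area = |2092| = 2092; area = 1046; answer 1046
Part 3: B2 = 1046; threaded value p + q = 1047; d = 7; a(3) = -2*(38) - 1*(25) - 3*(7) = -122; iterating: a(3)=-122, a(4)=131, a(5)=-254, a(6)=743, a(7)=-1625, a(8)=3269, a(9)=-7142, a(10)=15890, a(11)=-34445, a(12)=74426, a(13)=-162077, a(14)=353063, a(15)=-767327, a(16)=1667822; answer 1667822

1667822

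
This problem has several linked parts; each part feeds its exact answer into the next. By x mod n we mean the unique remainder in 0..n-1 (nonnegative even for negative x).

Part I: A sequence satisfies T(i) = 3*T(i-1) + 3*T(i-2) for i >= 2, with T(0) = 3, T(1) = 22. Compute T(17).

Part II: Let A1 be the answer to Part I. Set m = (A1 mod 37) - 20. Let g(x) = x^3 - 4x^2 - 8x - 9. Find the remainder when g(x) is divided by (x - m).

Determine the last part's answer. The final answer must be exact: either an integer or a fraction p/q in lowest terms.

-2217

Part I: T(2) = 3*(22) + 3*(3) = 75; iterating: T(2)=75, T(3)=291, T(4)=1098, T(5)=4167, T(6)=15795, T(7)=59886, T(8)=227043, T(9)=860787, T(10)=3263490, T(11)=12372831, T(12)=46908963, T(13)=177845382, T(14)=674263035, T(15)=2556325251, T(16)=9691764858, T(17)=36744270327; answer 36744270327
Part II: A1 = 36744270327; m = -12; remainder = value at the root: 1*(-12)^3 - 4*(-12)^2 - 8*(-12)^1 - 9 = (-1728) + (-576) + (96) + (-9) = -2217; answer -2217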